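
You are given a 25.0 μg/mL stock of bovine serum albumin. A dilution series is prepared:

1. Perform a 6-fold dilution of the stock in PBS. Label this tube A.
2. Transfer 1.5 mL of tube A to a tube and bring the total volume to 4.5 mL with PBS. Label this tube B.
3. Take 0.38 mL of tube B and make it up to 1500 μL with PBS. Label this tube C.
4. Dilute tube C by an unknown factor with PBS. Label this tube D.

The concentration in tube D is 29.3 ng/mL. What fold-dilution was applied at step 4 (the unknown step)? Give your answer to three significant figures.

12.0-fold

Step 1: 6-fold → factor 6
Step 2: 1.5 mL brought to 4.5 mL → factor 4.5/1.5 = 3
Step 3: 0.38 mL brought to 1500 μL → factor 1.5/0.38 = 3.9474
Step 4: unknown factor x
Product of known-step factors = 71.053
Overall factor = 25.0 μg/mL / (29.3 ng/mL) = 853.24
x = 853.24 / 71.053 = 12.0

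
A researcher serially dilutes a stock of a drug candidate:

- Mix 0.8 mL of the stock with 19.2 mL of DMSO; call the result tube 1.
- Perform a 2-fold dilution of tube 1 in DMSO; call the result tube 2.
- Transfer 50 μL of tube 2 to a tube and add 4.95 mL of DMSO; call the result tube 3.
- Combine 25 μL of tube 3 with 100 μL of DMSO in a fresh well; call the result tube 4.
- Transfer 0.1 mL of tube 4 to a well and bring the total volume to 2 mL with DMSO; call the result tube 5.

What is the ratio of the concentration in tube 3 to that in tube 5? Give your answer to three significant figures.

Step 1: 0.8 mL + 19.2 mL = 20 mL total → factor 20/0.8 = 25
Step 2: 2-fold → factor 2
Step 3: 50 μL + 4.95 mL = 5000 μL total → factor 5000/50 = 100
Step 4: 25 μL + 100 μL = 125 μL total → factor 125/25 = 5
Step 5: 0.1 mL brought to 2 mL → factor 2/0.1 = 20
Dilution factor to tube 3 = 5000; to tube 5 = 5 × 10^5
[tube 3]/[tube 5] = (factor to tube 5)/(factor to tube 3) = 5 × 10^5/5000 = 100

100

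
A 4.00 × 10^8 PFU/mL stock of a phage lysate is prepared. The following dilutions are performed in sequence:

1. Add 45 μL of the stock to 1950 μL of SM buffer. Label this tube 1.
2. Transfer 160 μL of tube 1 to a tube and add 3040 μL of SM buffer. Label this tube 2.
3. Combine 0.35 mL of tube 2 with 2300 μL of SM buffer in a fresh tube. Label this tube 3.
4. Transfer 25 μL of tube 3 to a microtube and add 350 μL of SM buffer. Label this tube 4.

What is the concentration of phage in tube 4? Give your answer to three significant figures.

Step 1: 45 μL + 1950 μL = 1995 μL total → factor 1995/45 = 44.333
Step 2: 160 μL + 3040 μL = 3200 μL total → factor 3200/160 = 20
Step 3: 0.35 mL + 2300 μL = 2.65 mL total → factor 2.65/0.35 = 7.5714
Step 4: 25 μL + 350 μL = 375 μL total → factor 375/25 = 15
Overall dilution factor = 44.333 × 20 × 7.5714 × 15 = 1.007 × 10^5
Final = 4.00 × 10^8 PFU/mL / 1.007 × 10^5 = 3.97 × 10^3 PFU/mL

3.97 × 10^3 PFU/mL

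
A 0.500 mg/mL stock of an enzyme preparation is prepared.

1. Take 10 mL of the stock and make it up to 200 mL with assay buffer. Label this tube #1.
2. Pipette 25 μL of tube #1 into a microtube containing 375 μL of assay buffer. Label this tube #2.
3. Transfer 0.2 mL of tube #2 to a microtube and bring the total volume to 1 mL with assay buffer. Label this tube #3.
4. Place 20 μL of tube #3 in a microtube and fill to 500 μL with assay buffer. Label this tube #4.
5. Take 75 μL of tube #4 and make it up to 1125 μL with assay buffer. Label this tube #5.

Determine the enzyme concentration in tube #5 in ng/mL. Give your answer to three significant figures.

0.833 ng/mL

Step 1: 10 mL brought to 200 mL → factor 200/10 = 20
Step 2: 25 μL + 375 μL = 400 μL total → factor 400/25 = 16
Step 3: 0.2 mL brought to 1 mL → factor 1/0.2 = 5
Step 4: 20 μL brought to 500 μL → factor 500/20 = 25
Step 5: 75 μL brought to 1125 μL → factor 1125/75 = 15
Overall dilution factor = 20 × 16 × 5 × 25 × 15 = 6 × 10^5
Final = 0.500 mg/mL / 6 × 10^5 = 8.333 × 10^-7 mg/mL = 0.833 ng/mL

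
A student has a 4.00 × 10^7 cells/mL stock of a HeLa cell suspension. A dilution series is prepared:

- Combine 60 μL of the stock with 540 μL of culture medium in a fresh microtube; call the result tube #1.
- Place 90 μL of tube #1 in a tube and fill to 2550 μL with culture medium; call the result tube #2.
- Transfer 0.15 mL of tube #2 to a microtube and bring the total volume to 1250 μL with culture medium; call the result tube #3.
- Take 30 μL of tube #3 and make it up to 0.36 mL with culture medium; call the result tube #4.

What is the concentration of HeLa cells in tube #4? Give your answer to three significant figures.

1.41 × 10^3 cells/mL

Step 1: 60 μL + 540 μL = 600 μL total → factor 600/60 = 10
Step 2: 90 μL brought to 2550 μL → factor 2550/90 = 28.333
Step 3: 0.15 mL brought to 1250 μL → factor 1.25/0.15 = 8.3333
Step 4: 30 μL brought to 0.36 mL → factor 360/30 = 12
Overall dilution factor = 10 × 28.333 × 8.3333 × 12 = 28333
Final = 4.00 × 10^7 cells/mL / 28333 = 1.41 × 10^3 cells/mL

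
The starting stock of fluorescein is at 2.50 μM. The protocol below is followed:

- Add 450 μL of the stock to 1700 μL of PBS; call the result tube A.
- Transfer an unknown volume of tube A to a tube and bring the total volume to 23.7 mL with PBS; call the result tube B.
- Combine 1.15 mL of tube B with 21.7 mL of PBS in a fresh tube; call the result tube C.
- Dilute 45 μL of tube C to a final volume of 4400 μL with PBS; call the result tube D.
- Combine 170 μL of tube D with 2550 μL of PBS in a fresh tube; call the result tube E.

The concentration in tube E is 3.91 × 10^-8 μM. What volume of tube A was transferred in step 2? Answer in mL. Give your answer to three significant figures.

Step 1: 450 μL + 1700 μL = 2150 μL total → factor 2150/450 = 4.7778
Step 2: v brought to 23.7 mL → factor = 23.7 mL/v
Step 3: 1.15 mL + 21.7 mL = 22.85 mL total → factor 22.85/1.15 = 19.87
Step 4: 45 μL brought to 4400 μL → factor 4400/45 = 97.778
Step 5: 170 μL + 2550 μL = 2720 μL total → factor 2720/170 = 16
Product of known-step factors = 1.4852 × 10^5
Overall factor = 2.50 μM / (3.91 × 10^-8 μM) = 6.3939 × 10^7
Step-2 factor = 6.3939 × 10^7 / 1.4852 × 10^5 = 430.52
v = 23.7 mL / 430.52 = 0.0551 mL

0.0551 mL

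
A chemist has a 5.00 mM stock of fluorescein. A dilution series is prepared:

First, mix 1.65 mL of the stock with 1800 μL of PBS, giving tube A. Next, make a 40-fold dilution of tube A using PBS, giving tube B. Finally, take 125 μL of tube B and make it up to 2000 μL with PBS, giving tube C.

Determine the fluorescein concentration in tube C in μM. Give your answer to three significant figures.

3.74 μM

Step 1: 1.65 mL + 1800 μL = 3.45 mL total → factor 3.45/1.65 = 2.0909
Step 2: 40-fold → factor 40
Step 3: 125 μL brought to 2000 μL → factor 2000/125 = 16
Overall dilution factor = 2.0909 × 40 × 16 = 1338.2
Final = 5.00 mM / 1338.2 = 0.003736 mM = 3.74 μM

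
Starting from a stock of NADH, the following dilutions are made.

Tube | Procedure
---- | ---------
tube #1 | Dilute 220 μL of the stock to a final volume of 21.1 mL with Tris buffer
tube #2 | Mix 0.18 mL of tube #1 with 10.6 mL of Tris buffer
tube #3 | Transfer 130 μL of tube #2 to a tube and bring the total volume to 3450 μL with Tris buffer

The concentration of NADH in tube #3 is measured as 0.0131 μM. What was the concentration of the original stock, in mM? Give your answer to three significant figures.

2.00 mM

Step 1: 220 μL brought to 21.1 mL → factor 21100/220 = 95.909
Step 2: 0.18 mL + 10.6 mL = 10.78 mL total → factor 10.78/0.18 = 59.889
Step 3: 130 μL brought to 3450 μL → factor 3450/130 = 26.538
Overall dilution factor = 95.909 × 59.889 × 26.538 = 1.5243 × 10^5
Stock = 0.0131 μM × 1.5243 × 10^5 = 1997 μM = 2.00 mM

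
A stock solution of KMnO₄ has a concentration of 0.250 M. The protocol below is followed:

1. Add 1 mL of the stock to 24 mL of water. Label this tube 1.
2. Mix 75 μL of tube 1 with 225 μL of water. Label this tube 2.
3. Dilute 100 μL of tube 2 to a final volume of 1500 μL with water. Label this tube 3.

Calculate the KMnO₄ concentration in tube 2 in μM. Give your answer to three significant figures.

2.50 × 10^3 μM

Step 1: 1 mL + 24 mL = 25 mL total → factor 25/1 = 25
Step 2: 75 μL + 225 μL = 300 μL total → factor 300/75 = 4
Dilution factor through tube 2 = 25 × 4 = 100
[tube 2] = 0.250 M / 100 = 0.002500 M = 2.50 × 10^3 μM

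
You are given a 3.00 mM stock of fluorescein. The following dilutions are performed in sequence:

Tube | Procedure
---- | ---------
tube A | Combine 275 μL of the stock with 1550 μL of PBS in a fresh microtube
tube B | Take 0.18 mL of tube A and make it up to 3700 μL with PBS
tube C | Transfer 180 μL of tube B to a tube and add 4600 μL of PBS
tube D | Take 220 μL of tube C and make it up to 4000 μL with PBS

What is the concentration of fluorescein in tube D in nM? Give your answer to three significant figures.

45.5 nM

Step 1: 275 μL + 1550 μL = 1825 μL total → factor 1825/275 = 6.6364
Step 2: 0.18 mL brought to 3700 μL → factor 3.7/0.18 = 20.556
Step 3: 180 μL + 4600 μL = 4780 μL total → factor 4780/180 = 26.556
Step 4: 220 μL brought to 4000 μL → factor 4000/220 = 18.182
Overall dilution factor = 6.6364 × 20.556 × 26.556 × 18.182 = 65865
Final = 3.00 mM / 65865 = 4.555 × 10^-5 mM = 45.5 nM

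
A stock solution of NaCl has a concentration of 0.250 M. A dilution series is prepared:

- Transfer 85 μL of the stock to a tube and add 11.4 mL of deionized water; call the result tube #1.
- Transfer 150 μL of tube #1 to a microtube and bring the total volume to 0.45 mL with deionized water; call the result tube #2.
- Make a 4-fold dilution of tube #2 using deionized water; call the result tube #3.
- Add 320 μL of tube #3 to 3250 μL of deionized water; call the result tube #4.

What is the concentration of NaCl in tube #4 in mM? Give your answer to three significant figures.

Step 1: 85 μL + 11.4 mL = 11485 μL total → factor 11485/85 = 135.12
Step 2: 150 μL brought to 0.45 mL → factor 450/150 = 3
Step 3: 4-fold → factor 4
Step 4: 320 μL + 3250 μL = 3570 μL total → factor 3570/320 = 11.156
Overall dilution factor = 135.12 × 3 × 4 × 11.156 = 18089
Final = 0.250 M / 18089 = 1.382 × 10^-5 M = 0.0138 mM

0.0138 mM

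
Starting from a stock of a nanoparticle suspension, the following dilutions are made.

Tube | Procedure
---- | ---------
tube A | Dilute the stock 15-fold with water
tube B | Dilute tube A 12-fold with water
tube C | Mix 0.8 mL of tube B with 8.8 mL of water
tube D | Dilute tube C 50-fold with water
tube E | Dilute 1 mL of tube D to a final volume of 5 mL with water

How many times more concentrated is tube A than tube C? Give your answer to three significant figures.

144

Step 1: 15-fold → factor 15
Step 2: 12-fold → factor 12
Step 3: 0.8 mL + 8.8 mL = 9.6 mL total → factor 9.6/0.8 = 12
Dilution factor to tube A = 15; to tube C = 2160
[tube A]/[tube C] = (factor to tube C)/(factor to tube A) = 2160/15 = 144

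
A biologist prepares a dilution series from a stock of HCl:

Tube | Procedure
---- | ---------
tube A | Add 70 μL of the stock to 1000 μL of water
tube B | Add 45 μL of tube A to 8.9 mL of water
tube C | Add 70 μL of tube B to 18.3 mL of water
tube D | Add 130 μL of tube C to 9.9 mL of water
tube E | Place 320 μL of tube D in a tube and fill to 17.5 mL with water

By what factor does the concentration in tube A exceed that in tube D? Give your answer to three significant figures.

Step 1: 70 μL + 1000 μL = 1070 μL total → factor 1070/70 = 15.286
Step 2: 45 μL + 8.9 mL = 8945 μL total → factor 8945/45 = 198.78
Step 3: 70 μL + 18.3 mL = 18370 μL total → factor 18370/70 = 262.43
Step 4: 130 μL + 9.9 mL = 10030 μL total → factor 10030/130 = 77.154
Dilution factor to tube A = 15.286; to tube D = 6.1521 × 10^7
[tube A]/[tube D] = (factor to tube D)/(factor to tube A) = 6.1521 × 10^7/15.286 = 4.02 × 10^6

4.02 × 10^6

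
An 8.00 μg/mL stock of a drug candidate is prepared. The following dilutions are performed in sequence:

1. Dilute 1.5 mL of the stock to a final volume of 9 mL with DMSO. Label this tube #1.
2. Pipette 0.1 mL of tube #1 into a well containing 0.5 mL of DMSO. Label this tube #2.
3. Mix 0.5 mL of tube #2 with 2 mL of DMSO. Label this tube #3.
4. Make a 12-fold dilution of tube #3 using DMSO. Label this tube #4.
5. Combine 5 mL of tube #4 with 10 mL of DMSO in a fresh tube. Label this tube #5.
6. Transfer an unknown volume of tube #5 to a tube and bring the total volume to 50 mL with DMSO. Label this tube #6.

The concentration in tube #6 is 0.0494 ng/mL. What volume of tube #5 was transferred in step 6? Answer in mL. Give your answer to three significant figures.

Step 1: 1.5 mL brought to 9 mL → factor 9/1.5 = 6
Step 2: 0.1 mL + 0.5 mL = 0.6 mL total → factor 0.6/0.1 = 6
Step 3: 0.5 mL + 2 mL = 2.5 mL total → factor 2.5/0.5 = 5
Step 4: 12-fold → factor 12
Step 5: 5 mL + 10 mL = 15 mL total → factor 15/5 = 3
Step 6: v brought to 50 mL → factor = 50 mL/v
Product of known-step factors = 6480
Overall factor = 8.00 μg/mL / (0.0494 ng/mL) = 1.6194 × 10^5
Step-6 factor = 1.6194 × 10^5 / 6480 = 24.991
v = 50 mL / 24.991 = 2.00 mL

2.00 mL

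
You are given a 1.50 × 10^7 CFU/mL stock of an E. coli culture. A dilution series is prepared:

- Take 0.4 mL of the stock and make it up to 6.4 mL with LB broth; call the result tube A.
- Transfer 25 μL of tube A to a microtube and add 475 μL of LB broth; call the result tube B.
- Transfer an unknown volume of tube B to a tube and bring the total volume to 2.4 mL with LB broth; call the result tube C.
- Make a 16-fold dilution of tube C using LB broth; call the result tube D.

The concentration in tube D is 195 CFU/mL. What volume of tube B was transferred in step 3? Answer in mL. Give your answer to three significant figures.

0.160 mL

Step 1: 0.4 mL brought to 6.4 mL → factor 6.4/0.4 = 16
Step 2: 25 μL + 475 μL = 500 μL total → factor 500/25 = 20
Step 3: v brought to 2.4 mL → factor = 2.4 mL/v
Step 4: 16-fold → factor 16
Product of known-step factors = 5120
Overall factor = 1.50 × 10^7 CFU/mL / (195 CFU/mL) = 76923
Step-3 factor = 76923 / 5120 = 15.024
v = 2.4 mL / 15.024 = 0.160 mL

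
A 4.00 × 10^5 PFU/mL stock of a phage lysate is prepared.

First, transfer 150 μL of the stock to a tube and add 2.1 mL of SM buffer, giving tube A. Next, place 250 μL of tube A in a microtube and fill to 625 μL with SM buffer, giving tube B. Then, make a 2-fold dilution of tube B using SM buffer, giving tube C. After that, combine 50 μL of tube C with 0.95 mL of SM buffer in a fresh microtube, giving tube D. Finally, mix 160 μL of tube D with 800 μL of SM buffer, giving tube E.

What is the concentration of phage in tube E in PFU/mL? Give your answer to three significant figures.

Step 1: 150 μL + 2.1 mL = 2250 μL total → factor 2250/150 = 15
Step 2: 250 μL brought to 625 μL → factor 625/250 = 2.5
Step 3: 2-fold → factor 2
Step 4: 50 μL + 0.95 mL = 1000 μL total → factor 1000/50 = 20
Step 5: 160 μL + 800 μL = 960 μL total → factor 960/160 = 6
Overall dilution factor = 15 × 2.5 × 2 × 20 × 6 = 9000
Final = 4.00 × 10^5 PFU/mL / 9000 = 44.4 PFU/mL

44.4 PFU/mL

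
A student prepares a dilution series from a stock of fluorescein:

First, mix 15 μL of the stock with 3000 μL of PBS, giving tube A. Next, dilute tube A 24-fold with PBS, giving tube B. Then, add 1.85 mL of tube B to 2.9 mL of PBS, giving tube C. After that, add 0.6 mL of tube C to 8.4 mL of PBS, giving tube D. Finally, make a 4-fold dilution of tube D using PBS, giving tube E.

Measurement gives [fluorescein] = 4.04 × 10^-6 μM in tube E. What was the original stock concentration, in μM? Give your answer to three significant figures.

Step 1: 15 μL + 3000 μL = 3015 μL total → factor 3015/15 = 201
Step 2: 24-fold → factor 24
Step 3: 1.85 mL + 2.9 mL = 4.75 mL total → factor 4.75/1.85 = 2.5676
Step 4: 0.6 mL + 8.4 mL = 9 mL total → factor 9/0.6 = 15
Step 5: 4-fold → factor 4
Overall dilution factor = 201 × 24 × 2.5676 × 15 × 4 = 7.4316 × 10^5
Stock = 4.04 × 10^-6 μM × 7.4316 × 10^5 = 3.00 μM

3.00 μM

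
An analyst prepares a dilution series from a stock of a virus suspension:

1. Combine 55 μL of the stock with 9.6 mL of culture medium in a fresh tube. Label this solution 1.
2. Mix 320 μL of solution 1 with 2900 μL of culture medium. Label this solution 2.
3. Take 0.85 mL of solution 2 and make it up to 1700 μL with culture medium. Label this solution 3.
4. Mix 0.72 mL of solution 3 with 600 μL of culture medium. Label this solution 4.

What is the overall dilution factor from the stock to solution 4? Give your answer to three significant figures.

Step 1: 55 μL + 9.6 mL = 9655 μL total → factor 9655/55 = 175.55
Step 2: 320 μL + 2900 μL = 3220 μL total → factor 3220/320 = 10.062
Step 3: 0.85 mL brought to 1700 μL → factor 1.7/0.85 = 2
Step 4: 0.72 mL + 600 μL = 1.32 mL total → factor 1.32/0.72 = 1.8333
Overall dilution factor = 175.55 × 10.062 × 2 × 1.8333 = 6476.9

6.48 × 10^3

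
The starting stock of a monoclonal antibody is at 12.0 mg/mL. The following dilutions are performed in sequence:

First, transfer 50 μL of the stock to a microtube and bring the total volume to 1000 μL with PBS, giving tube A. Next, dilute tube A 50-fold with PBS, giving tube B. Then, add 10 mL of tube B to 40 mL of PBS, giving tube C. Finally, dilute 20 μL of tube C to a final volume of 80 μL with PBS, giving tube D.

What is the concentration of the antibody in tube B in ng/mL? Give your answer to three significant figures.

Step 1: 50 μL brought to 1000 μL → factor 1000/50 = 20
Step 2: 50-fold → factor 50
Dilution factor through tube B = 20 × 50 = 1000
[tube B] = 12.0 mg/mL / 1000 = 0.01200 mg/mL = 1.20 × 10^4 ng/mL

1.20 × 10^4 ng/mL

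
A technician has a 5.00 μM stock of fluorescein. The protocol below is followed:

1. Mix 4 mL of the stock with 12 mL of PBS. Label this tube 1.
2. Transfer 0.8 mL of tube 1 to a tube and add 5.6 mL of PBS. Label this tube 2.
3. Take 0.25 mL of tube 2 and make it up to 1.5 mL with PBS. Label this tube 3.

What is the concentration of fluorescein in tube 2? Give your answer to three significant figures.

0.156 μM

Step 1: 4 mL + 12 mL = 16 mL total → factor 16/4 = 4
Step 2: 0.8 mL + 5.6 mL = 6.4 mL total → factor 6.4/0.8 = 8
Dilution factor through tube 2 = 4 × 8 = 32
[tube 2] = 5.00 μM / 32 = 0.156 μM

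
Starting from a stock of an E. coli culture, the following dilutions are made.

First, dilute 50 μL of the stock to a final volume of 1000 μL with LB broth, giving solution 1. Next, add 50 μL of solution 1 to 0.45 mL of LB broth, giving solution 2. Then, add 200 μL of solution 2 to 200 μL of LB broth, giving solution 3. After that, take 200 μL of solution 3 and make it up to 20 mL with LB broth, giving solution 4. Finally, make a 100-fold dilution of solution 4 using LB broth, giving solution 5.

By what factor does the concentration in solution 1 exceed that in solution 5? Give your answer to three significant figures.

Step 1: 50 μL brought to 1000 μL → factor 1000/50 = 20
Step 2: 50 μL + 0.45 mL = 500 μL total → factor 500/50 = 10
Step 3: 200 μL + 200 μL = 400 μL total → factor 400/200 = 2
Step 4: 200 μL brought to 20 mL → factor 20000/200 = 100
Step 5: 100-fold → factor 100
Dilution factor to solution 1 = 20; to solution 5 = 4 × 10^6
[solution 1]/[solution 5] = (factor to solution 5)/(factor to solution 1) = 4 × 10^6/20 = 2.00 × 10^5

2.00 × 10^5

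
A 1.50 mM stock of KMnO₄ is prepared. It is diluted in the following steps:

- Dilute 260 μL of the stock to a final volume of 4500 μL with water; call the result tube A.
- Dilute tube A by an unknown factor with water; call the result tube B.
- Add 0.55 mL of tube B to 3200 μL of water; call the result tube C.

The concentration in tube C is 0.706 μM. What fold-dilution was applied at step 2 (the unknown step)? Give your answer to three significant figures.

Step 1: 260 μL brought to 4500 μL → factor 4500/260 = 17.308
Step 2: unknown factor x
Step 3: 0.55 mL + 3200 μL = 3.75 mL total → factor 3.75/0.55 = 6.8182
Product of known-step factors = 118.01
Overall factor = 1.50 mM / (0.706 μM) = 2124.6
x = 2124.6 / 118.01 = 18.0

18.0-fold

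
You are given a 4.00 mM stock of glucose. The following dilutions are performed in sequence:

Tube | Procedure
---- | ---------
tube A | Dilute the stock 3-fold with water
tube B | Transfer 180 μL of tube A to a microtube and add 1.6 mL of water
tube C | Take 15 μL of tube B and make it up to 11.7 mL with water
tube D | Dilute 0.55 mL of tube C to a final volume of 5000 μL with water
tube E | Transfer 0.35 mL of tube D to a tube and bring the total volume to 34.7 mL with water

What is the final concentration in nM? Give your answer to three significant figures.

0.192 nM

Step 1: 3-fold → factor 3
Step 2: 180 μL + 1.6 mL = 1780 μL total → factor 1780/180 = 9.8889
Step 3: 15 μL brought to 11.7 mL → factor 11700/15 = 780
Step 4: 0.55 mL brought to 5000 μL → factor 5/0.55 = 9.0909
Step 5: 0.35 mL brought to 34.7 mL → factor 34.7/0.35 = 99.143
Overall dilution factor = 3 × 9.8889 × 780 × 9.0909 × 99.143 = 2.0856 × 10^7
Final = 4.00 mM / 2.0856 × 10^7 = 1.918 × 10^-7 mM = 0.192 nM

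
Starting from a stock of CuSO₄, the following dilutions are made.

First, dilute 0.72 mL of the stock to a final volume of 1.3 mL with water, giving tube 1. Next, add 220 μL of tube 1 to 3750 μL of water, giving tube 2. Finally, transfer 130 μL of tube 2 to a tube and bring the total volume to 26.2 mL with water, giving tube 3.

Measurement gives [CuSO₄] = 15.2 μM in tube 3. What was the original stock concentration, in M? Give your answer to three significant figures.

Step 1: 0.72 mL brought to 1.3 mL → factor 1.3/0.72 = 1.8056
Step 2: 220 μL + 3750 μL = 3970 μL total → factor 3970/220 = 18.045
Step 3: 130 μL brought to 26.2 mL → factor 26200/130 = 201.54
Overall dilution factor = 1.8056 × 18.045 × 201.54 = 6566.5
Stock = 15.2 μM × 6566.5 = 9.981 × 10^4 μM = 0.0998 M

0.0998 M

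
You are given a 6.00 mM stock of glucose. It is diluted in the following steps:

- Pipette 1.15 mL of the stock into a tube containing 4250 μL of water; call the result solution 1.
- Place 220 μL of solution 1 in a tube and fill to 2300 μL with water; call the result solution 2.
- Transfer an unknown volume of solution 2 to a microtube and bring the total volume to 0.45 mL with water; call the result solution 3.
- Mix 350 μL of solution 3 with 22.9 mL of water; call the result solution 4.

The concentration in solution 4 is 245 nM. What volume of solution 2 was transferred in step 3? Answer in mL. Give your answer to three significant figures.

Step 1: 1.15 mL + 4250 μL = 5.4 mL total → factor 5.4/1.15 = 4.6957
Step 2: 220 μL brought to 2300 μL → factor 2300/220 = 10.455
Step 3: v brought to 0.45 mL → factor = 0.45 mL/v
Step 4: 350 μL + 22.9 mL = 23250 μL total → factor 23250/350 = 66.429
Product of known-step factors = 3261
Overall factor = 6.00 mM / (245 nM) = 24490
Step-3 factor = 24490 / 3261 = 7.5098
v = 0.45 mL / 7.5098 = 0.0599 mL

0.0599 mL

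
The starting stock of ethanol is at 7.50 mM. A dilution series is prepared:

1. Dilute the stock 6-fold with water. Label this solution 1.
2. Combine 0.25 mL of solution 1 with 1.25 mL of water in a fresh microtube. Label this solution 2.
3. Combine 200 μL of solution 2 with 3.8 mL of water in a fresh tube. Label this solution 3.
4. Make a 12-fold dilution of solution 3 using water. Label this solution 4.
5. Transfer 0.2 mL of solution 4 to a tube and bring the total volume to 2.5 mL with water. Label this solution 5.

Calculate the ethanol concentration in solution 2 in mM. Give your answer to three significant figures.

Step 1: 6-fold → factor 6
Step 2: 0.25 mL + 1.25 mL = 1.5 mL total → factor 1.5/0.25 = 6
Dilution factor through solution 2 = 6 × 6 = 36
[solution 2] = 7.50 mM / 36 = 0.208 mM

0.208 mM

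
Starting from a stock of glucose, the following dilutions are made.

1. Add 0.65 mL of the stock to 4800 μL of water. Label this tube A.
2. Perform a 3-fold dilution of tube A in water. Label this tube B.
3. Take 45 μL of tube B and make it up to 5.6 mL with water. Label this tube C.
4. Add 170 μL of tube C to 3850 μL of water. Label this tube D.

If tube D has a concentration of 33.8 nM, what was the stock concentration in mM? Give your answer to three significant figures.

Step 1: 0.65 mL + 4800 μL = 5.45 mL total → factor 5.45/0.65 = 8.3846
Step 2: 3-fold → factor 3
Step 3: 45 μL brought to 5.6 mL → factor 5600/45 = 124.44
Step 4: 170 μL + 3850 μL = 4020 μL total → factor 4020/170 = 23.647
Overall dilution factor = 8.3846 × 3 × 124.44 × 23.647 = 74021
Stock = 33.8 nM × 74021 = 2.502 × 10^6 nM = 2.50 mM

2.50 mM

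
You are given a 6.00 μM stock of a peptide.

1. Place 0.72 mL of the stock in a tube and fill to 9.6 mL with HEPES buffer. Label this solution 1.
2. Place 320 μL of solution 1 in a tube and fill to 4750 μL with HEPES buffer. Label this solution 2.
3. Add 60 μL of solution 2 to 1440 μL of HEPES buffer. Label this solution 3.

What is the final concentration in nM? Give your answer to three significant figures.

1.21 nM

Step 1: 0.72 mL brought to 9.6 mL → factor 9.6/0.72 = 13.333
Step 2: 320 μL brought to 4750 μL → factor 4750/320 = 14.844
Step 3: 60 μL + 1440 μL = 1500 μL total → factor 1500/60 = 25
Overall dilution factor = 13.333 × 14.844 × 25 = 4947.9
Final = 6.00 μM / 4947.9 = 0.001213 μM = 1.21 nM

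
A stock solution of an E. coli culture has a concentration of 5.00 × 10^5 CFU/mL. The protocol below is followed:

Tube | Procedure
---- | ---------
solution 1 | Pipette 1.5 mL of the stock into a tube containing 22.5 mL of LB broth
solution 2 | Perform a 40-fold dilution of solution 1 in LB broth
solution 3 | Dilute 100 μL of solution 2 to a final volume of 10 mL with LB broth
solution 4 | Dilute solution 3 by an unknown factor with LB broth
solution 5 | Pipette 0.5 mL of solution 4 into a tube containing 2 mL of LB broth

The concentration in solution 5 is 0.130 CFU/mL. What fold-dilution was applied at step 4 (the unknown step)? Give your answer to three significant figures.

12.0-fold

Step 1: 1.5 mL + 22.5 mL = 24 mL total → factor 24/1.5 = 16
Step 2: 40-fold → factor 40
Step 3: 100 μL brought to 10 mL → factor 10000/100 = 100
Step 4: unknown factor x
Step 5: 0.5 mL + 2 mL = 2.5 mL total → factor 2.5/0.5 = 5
Product of known-step factors = 3.2 × 10^5
Overall factor = 5.00 × 10^5 CFU/mL / (0.130 CFU/mL) = 3.8462 × 10^6
x = 3.8462 × 10^6 / 3.2 × 10^5 = 12.0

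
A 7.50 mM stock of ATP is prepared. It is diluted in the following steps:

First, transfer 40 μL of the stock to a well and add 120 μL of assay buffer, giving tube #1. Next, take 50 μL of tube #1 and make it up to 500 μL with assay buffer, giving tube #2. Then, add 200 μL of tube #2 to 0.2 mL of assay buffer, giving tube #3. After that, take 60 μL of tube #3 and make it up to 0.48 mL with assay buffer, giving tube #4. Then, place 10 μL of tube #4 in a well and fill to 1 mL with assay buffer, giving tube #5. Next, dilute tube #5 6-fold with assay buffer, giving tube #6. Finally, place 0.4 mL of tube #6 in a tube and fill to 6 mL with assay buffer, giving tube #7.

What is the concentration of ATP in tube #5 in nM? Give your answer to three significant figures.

117 nM

Step 1: 40 μL + 120 μL = 160 μL total → factor 160/40 = 4
Step 2: 50 μL brought to 500 μL → factor 500/50 = 10
Step 3: 200 μL + 0.2 mL = 400 μL total → factor 400/200 = 2
Step 4: 60 μL brought to 0.48 mL → factor 480/60 = 8
Step 5: 10 μL brought to 1 mL → factor 1000/10 = 100
Dilution factor through tube #5 = 4 × 10 × 2 × 8 × 100 = 64000
[tube #5] = 7.50 mM / 64000 = 0.0001172 mM = 117 nM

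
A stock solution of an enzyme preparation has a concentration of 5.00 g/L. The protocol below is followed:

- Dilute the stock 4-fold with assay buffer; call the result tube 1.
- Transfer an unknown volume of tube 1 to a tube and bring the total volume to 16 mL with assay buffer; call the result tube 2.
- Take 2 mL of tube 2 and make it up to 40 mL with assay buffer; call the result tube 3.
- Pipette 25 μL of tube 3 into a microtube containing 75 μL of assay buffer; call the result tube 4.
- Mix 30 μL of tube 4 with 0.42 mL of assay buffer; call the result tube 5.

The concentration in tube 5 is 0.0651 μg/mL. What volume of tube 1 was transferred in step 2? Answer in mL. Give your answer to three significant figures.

1.00 mL

Step 1: 4-fold → factor 4
Step 2: v brought to 16 mL → factor = 16 mL/v
Step 3: 2 mL brought to 40 mL → factor 40/2 = 20
Step 4: 25 μL + 75 μL = 100 μL total → factor 100/25 = 4
Step 5: 30 μL + 0.42 mL = 450 μL total → factor 450/30 = 15
Product of known-step factors = 4800
Overall factor = 5.00 g/L / (0.0651 μg/mL) = 76805
Step-2 factor = 76805 / 4800 = 16.001
v = 16 mL / 16.001 = 1.00 mL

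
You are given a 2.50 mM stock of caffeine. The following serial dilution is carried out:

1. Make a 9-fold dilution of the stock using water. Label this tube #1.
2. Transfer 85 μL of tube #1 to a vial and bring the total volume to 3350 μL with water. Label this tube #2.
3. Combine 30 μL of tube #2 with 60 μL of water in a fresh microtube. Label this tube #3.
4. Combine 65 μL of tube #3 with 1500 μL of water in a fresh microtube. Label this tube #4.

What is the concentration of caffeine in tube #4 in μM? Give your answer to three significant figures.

Step 1: 9-fold → factor 9
Step 2: 85 μL brought to 3350 μL → factor 3350/85 = 39.412
Step 3: 30 μL + 60 μL = 90 μL total → factor 90/30 = 3
Step 4: 65 μL + 1500 μL = 1565 μL total → factor 1565/65 = 24.077
Overall dilution factor = 9 × 39.412 × 3 × 24.077 = 25621
Final = 2.50 mM / 25621 = 9.758 × 10^-5 mM = 0.0976 μM

0.0976 μM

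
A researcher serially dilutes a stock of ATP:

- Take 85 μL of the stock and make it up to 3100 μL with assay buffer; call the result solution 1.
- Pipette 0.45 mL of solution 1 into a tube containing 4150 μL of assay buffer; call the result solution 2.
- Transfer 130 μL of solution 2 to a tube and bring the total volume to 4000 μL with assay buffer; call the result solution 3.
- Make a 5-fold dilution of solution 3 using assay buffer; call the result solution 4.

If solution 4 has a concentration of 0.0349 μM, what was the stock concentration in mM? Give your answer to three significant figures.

2.00 mM

Step 1: 85 μL brought to 3100 μL → factor 3100/85 = 36.471
Step 2: 0.45 mL + 4150 μL = 4.6 mL total → factor 4.6/0.45 = 10.222
Step 3: 130 μL brought to 4000 μL → factor 4000/130 = 30.769
Step 4: 5-fold → factor 5
Overall dilution factor = 36.471 × 10.222 × 30.769 × 5 = 57355
Stock = 0.0349 μM × 57355 = 2002 μM = 2.00 mM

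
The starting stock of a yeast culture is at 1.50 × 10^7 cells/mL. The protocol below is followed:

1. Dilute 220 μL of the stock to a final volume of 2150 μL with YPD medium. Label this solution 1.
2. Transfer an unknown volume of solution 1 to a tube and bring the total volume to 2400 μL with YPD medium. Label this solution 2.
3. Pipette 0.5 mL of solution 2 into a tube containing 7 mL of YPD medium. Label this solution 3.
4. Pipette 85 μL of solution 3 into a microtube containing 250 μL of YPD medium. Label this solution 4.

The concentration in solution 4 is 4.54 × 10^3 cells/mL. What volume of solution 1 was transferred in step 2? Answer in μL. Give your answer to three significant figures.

420 μL

Step 1: 220 μL brought to 2150 μL → factor 2150/220 = 9.7727
Step 2: v brought to 2400 μL → factor = 2400 μL/v
Step 3: 0.5 mL + 7 mL = 7.5 mL total → factor 7.5/0.5 = 15
Step 4: 85 μL + 250 μL = 335 μL total → factor 335/85 = 3.9412
Product of known-step factors = 577.74
Overall factor = 1.50 × 10^7 cells/mL / (4.54 × 10^3 cells/mL) = 3304
Step-2 factor = 3304 / 577.74 = 5.7188
v = 2400 μL / 5.7188 = 420 μL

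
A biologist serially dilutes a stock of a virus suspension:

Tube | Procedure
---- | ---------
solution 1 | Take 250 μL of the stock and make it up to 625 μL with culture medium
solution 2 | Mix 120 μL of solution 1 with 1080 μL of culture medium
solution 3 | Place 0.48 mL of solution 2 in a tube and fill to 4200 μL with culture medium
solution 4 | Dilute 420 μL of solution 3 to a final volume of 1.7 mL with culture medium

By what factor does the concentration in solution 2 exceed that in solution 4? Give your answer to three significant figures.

35.4

Step 1: 250 μL brought to 625 μL → factor 625/250 = 2.5
Step 2: 120 μL + 1080 μL = 1200 μL total → factor 1200/120 = 10
Step 3: 0.48 mL brought to 4200 μL → factor 4.2/0.48 = 8.75
Step 4: 420 μL brought to 1.7 mL → factor 1700/420 = 4.0476
Dilution factor to solution 2 = 25; to solution 4 = 885.42
[solution 2]/[solution 4] = (factor to solution 4)/(factor to solution 2) = 885.42/25 = 35.4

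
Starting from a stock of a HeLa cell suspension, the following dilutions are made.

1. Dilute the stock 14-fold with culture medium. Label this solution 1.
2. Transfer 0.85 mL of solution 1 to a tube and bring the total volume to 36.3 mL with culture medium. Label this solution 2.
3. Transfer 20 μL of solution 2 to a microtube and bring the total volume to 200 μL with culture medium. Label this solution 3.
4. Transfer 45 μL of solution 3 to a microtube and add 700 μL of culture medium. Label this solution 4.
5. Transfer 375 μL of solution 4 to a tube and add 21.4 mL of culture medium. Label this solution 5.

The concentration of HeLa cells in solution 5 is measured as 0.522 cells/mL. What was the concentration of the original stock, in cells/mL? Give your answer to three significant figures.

Step 1: 14-fold → factor 14
Step 2: 0.85 mL brought to 36.3 mL → factor 36.3/0.85 = 42.706
Step 3: 20 μL brought to 200 μL → factor 200/20 = 10
Step 4: 45 μL + 700 μL = 745 μL total → factor 745/45 = 16.556
Step 5: 375 μL + 21.4 mL = 21775 μL total → factor 21775/375 = 58.067
Overall dilution factor = 14 × 42.706 × 10 × 16.556 × 58.067 = 5.7476 × 10^6
Stock = 0.522 cells/mL × 5.7476 × 10^6 = 3.00 × 10^6 cells/mL

3.00 × 10^6 cells/mL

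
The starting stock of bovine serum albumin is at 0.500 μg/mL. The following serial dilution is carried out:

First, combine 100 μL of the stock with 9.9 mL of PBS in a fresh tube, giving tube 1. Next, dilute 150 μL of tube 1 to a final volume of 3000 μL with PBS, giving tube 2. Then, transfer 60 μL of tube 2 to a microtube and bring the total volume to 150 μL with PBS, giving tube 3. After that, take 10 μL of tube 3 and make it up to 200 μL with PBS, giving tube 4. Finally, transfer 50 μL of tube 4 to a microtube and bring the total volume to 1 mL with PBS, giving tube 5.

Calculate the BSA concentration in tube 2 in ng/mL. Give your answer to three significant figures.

Step 1: 100 μL + 9.9 mL = 10000 μL total → factor 10000/100 = 100
Step 2: 150 μL brought to 3000 μL → factor 3000/150 = 20
Dilution factor through tube 2 = 100 × 20 = 2000
[tube 2] = 0.500 μg/mL / 2000 = 0.0002500 μg/mL = 0.250 ng/mL

0.250 ng/mL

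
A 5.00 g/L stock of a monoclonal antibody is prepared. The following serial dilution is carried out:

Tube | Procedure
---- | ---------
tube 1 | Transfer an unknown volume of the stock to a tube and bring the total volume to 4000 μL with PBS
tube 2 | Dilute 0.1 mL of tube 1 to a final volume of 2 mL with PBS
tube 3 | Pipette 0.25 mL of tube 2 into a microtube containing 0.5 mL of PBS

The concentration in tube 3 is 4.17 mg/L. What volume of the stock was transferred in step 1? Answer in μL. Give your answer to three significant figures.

Step 1: v brought to 4000 μL → factor = 4000 μL/v
Step 2: 0.1 mL brought to 2 mL → factor 2/0.1 = 20
Step 3: 0.25 mL + 0.5 mL = 0.75 mL total → factor 0.75/0.25 = 3
Product of known-step factors = 60
Overall factor = 5.00 g/L / (4.17 mg/L) = 1199
Step-1 factor = 1199 / 60 = 19.984
v = 4000 μL / 19.984 = 200 μL

200 μL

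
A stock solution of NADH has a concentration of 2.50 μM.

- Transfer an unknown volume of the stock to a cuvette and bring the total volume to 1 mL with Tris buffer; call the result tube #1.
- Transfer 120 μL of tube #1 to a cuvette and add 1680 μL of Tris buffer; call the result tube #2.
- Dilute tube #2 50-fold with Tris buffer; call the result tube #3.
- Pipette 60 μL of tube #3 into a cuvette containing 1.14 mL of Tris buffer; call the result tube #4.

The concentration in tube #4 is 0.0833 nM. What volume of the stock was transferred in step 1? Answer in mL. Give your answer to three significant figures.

0.500 mL

Step 1: v brought to 1 mL → factor = 1 mL/v
Step 2: 120 μL + 1680 μL = 1800 μL total → factor 1800/120 = 15
Step 3: 50-fold → factor 50
Step 4: 60 μL + 1.14 mL = 1200 μL total → factor 1200/60 = 20
Product of known-step factors = 15000
Overall factor = 2.50 μM / (0.0833 nM) = 30012
Step-1 factor = 30012 / 15000 = 2.0008
v = 1 mL / 2.0008 = 0.500 mL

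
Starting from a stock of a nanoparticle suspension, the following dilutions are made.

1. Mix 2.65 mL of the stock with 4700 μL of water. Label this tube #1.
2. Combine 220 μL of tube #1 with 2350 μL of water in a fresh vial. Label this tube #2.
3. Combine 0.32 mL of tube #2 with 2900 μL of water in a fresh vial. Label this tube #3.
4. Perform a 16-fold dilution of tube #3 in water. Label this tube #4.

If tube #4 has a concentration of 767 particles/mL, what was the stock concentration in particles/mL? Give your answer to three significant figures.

Step 1: 2.65 mL + 4700 μL = 7.35 mL total → factor 7.35/2.65 = 2.7736
Step 2: 220 μL + 2350 μL = 2570 μL total → factor 2570/220 = 11.682
Step 3: 0.32 mL + 2900 μL = 3.22 mL total → factor 3.22/0.32 = 10.062
Step 4: 16-fold → factor 16
Overall dilution factor = 2.7736 × 11.682 × 10.062 × 16 = 5216.5
Stock = 767 particles/mL × 5216.5 = 4.00 × 10^6 particles/mL

4.00 × 10^6 particles/mL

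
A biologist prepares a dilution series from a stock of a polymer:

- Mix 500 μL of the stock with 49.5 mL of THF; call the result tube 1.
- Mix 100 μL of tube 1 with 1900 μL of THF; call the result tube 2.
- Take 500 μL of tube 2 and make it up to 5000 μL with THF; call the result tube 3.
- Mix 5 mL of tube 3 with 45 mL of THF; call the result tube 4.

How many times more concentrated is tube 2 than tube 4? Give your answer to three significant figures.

100

Step 1: 500 μL + 49.5 mL = 50000 μL total → factor 50000/500 = 100
Step 2: 100 μL + 1900 μL = 2000 μL total → factor 2000/100 = 20
Step 3: 500 μL brought to 5000 μL → factor 5000/500 = 10
Step 4: 5 mL + 45 mL = 50 mL total → factor 50/5 = 10
Dilution factor to tube 2 = 2000; to tube 4 = 2 × 10^5
[tube 2]/[tube 4] = (factor to tube 4)/(factor to tube 2) = 2 × 10^5/2000 = 100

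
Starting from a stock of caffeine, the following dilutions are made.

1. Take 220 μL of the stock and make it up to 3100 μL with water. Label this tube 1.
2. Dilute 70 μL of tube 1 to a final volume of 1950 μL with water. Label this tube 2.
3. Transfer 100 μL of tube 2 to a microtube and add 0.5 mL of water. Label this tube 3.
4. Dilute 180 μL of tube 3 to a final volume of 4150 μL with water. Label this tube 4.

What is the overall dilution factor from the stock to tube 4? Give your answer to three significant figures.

5.43 × 10^4

Step 1: 220 μL brought to 3100 μL → factor 3100/220 = 14.091
Step 2: 70 μL brought to 1950 μL → factor 1950/70 = 27.857
Step 3: 100 μL + 0.5 mL = 600 μL total → factor 600/100 = 6
Step 4: 180 μL brought to 4150 μL → factor 4150/180 = 23.056
Overall dilution factor = 14.091 × 27.857 × 6 × 23.056 = 54300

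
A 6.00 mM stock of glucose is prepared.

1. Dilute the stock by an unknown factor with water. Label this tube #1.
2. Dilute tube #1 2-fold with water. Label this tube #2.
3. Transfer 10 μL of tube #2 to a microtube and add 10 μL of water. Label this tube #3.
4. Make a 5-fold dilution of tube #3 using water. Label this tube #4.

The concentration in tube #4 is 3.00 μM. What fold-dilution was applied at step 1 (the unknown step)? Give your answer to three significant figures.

Step 1: unknown factor x
Step 2: 2-fold → factor 2
Step 3: 10 μL + 10 μL = 20 μL total → factor 20/10 = 2
Step 4: 5-fold → factor 5
Product of known-step factors = 20
Overall factor = 6.00 mM / (3.00 μM) = 2000
x = 2000 / 20 = 100

100-fold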